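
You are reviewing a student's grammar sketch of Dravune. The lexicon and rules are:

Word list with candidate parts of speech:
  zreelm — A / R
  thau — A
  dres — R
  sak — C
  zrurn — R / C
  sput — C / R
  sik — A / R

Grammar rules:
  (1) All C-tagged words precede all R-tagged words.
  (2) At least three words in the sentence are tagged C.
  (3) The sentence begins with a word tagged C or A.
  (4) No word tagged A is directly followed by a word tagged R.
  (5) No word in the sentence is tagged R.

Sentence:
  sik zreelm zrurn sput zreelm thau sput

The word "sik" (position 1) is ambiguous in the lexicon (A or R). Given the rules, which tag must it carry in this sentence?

Candidates per position — 1:sik {A,R}; 2:zreelm {A,R}; 3:zrurn {R,C}; 4:sput {C,R}; 5:zreelm {A,R}; 6:thau {A}; 7:sput {C,R}.
Word 1 cannot be R — rule 3 would then fail for every completion. It is A.
Word 2 cannot be R — rule 4 would then fail for every completion. It is A.
Word 3 cannot be R — rule 2 would then fail for every completion. It is C.
Word 4 cannot be R — rule 2 would then fail for every completion. It is C.
Word 5 cannot be R — rule 5 would then fail for every completion. It is A.
Word 7 cannot be R — rule 2 would then fail for every completion. It is C.
The only consistent sequence is: A A C C A A C.
Check: rule 1 ✓; rule 2 ✓; rule 3 ✓; rule 4 ✓; rule 5 ✓.

A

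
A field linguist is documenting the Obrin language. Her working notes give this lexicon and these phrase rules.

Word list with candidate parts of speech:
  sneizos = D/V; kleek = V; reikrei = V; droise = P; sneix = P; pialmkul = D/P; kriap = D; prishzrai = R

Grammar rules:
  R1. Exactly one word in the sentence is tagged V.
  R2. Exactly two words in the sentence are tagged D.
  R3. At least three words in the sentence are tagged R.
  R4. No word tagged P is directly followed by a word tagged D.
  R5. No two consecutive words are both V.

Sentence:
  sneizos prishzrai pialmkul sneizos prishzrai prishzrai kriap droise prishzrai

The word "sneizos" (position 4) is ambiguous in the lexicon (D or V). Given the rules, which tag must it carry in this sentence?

Candidates per position — 1:sneizos {D,V}; 2:prishzrai {R}; 3:pialmkul {D,P}; 4:sneizos {D,V}; 5:prishzrai {R}; 6:prishzrai {R}; 7:kriap {D}; 8:droise {P}; 9:prishzrai {R}.
Position 4: the remaining choice is settled jointly with positions 1, 3 — only V at position 4 is part of a tagging that satisfies every rule.
That leaves exactly one tagging: D R P V R R D P R.
Check: rule 1 ok; rule 2 ok; rule 3 ok; rule 4 ok; rule 5 ok.

V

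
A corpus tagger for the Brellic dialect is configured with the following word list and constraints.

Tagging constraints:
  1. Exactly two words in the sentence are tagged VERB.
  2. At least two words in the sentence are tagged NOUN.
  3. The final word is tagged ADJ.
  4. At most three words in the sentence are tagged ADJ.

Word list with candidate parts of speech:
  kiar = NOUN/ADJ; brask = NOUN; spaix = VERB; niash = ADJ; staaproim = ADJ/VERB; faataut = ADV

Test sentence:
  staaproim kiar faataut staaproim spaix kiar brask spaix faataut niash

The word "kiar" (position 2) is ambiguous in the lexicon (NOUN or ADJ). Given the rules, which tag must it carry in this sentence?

Candidates per position — 1:staaproim {ADJ,VERB}; 2:kiar {NOUN,ADJ}; 3:faataut {ADV}; 4:staaproim {ADJ,VERB}; 5:spaix {VERB}; 6:kiar {NOUN,ADJ}; 7:brask {NOUN}; 8:spaix {VERB}; 9:faataut {ADV}; 10:niash {ADJ}.
At position 1, choosing VERB makes rule 1 impossible to satisfy; hence ADJ.
At position 4, choosing VERB makes rule 1 impossible to satisfy; hence ADJ.
At position 6, choosing ADJ makes rule 4 impossible to satisfy; hence NOUN.
At position 2, choosing ADJ makes rule 4 impossible to satisfy; hence NOUN.
The unique satisfying tagging is: ADJ NOUN ADV ADJ VERB NOUN NOUN VERB ADV ADJ.
Rule-by-rule: rule 1 ok; rule 2 ok; rule 3 ok; rule 4 ok.

NOUN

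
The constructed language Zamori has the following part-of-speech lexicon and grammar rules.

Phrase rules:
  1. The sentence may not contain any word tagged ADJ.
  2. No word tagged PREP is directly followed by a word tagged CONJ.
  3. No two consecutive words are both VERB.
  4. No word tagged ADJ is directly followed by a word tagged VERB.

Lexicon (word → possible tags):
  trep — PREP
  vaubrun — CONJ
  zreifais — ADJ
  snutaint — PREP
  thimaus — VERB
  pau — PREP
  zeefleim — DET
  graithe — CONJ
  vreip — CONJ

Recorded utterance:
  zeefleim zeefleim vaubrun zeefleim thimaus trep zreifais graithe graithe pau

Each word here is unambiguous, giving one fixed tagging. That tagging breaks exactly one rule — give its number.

Fixed tagging: DET DET CONJ DET VERB PREP ADJ CONJ CONJ PREP.
Checking each rule: R1 fail, R2 pass, R3 pass, R4 pass.
Only rule 1 fails.

1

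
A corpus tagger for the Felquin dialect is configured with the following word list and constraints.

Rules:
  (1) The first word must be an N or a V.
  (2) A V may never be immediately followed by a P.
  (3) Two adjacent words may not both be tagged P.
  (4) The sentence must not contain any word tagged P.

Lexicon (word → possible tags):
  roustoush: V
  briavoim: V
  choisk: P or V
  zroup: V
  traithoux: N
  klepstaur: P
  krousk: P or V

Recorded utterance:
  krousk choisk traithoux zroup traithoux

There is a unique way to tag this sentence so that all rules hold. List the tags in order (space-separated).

Candidates per position — 1:krousk {P,V}; 2:choisk {P,V}; 3:traithoux {N}; 4:zroup {V}; 5:traithoux {N}.
If word 1 were P, no tagging could satisfy rule 1; so word 1 is V.
If word 2 were P, no tagging could satisfy rule 2; so word 2 is V.
The unique satisfying tagging is: V V N V N.
Verifying each rule — rule 1 ✓; rule 2 ✓; rule 3 ✓; rule 4 ✓.

V V N V N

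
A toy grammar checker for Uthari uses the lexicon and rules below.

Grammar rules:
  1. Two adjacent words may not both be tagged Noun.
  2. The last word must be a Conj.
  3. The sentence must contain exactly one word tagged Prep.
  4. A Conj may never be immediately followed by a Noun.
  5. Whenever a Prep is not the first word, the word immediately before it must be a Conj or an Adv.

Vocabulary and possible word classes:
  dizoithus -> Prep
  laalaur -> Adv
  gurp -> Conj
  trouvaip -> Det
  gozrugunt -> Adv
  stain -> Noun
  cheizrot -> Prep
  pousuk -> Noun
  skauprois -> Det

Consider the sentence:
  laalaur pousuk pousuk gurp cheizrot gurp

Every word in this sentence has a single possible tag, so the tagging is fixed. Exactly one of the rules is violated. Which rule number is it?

Fixed tagging: Adv Noun Noun Conj Prep Conj.
Checking each rule: R1 fails, R2 ok, R3 ok, R4 ok, R5 ok.
Only rule 1 fails.

1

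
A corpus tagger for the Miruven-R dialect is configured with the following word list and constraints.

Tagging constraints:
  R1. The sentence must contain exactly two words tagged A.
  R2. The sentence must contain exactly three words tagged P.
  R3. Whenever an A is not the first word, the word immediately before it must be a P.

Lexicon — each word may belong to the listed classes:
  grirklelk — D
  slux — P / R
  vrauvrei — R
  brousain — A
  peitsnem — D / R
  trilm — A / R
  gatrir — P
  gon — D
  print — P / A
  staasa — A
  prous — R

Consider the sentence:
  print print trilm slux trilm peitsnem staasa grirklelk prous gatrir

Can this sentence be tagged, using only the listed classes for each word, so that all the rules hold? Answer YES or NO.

NO

Candidates per position — 1:print {P,A}; 2:print {P,A}; 3:trilm {A,R}; 4:slux {P,R}; 5:trilm {A,R}; 6:peitsnem {D,R}; 7:staasa {A}; 8:grirklelk {D}; 9:prous {R}; 10:gatrir {P}.
Rule 3 cannot be satisfied by any choice of tags from the lexicon.
So there is no consistent tagging.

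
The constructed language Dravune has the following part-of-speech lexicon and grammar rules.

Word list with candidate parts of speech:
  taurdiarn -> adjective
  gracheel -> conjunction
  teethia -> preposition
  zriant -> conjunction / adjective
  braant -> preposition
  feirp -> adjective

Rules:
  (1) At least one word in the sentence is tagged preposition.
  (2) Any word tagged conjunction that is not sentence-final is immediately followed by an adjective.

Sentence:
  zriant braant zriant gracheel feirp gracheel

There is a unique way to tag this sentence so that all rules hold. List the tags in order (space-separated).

adjective preposition adjective conjunction adjective conjunction

Candidates per position — 1:zriant {conjunction,adjective}; 2:braant {preposition}; 3:zriant {conjunction,adjective}; 4:gracheel {conjunction}; 5:feirp {adjective}; 6:gracheel {conjunction}.
If word 1 were conjunction, no tagging could satisfy rule 2; so word 1 is adjective.
If word 3 were conjunction, no tagging could satisfy rule 2; so word 3 is adjective.
The unique satisfying tagging is: adjective preposition adjective conjunction adjective conjunction.
Verifying each rule — rule 1 ok; rule 2 ok.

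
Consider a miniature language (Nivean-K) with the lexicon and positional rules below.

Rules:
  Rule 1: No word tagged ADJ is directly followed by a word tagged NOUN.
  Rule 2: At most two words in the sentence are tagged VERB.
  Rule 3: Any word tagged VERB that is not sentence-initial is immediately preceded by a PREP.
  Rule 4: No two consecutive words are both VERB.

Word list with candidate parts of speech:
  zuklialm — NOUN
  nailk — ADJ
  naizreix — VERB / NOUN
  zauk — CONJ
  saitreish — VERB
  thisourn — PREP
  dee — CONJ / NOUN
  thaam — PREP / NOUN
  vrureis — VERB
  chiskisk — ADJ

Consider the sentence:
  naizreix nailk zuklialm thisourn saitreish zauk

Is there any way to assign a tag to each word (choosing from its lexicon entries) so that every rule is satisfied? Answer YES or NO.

NO

Candidates per position — 1:naizreix {VERB,NOUN}; 2:nailk {ADJ}; 3:zuklialm {NOUN}; 4:thisourn {PREP}; 5:saitreish {VERB}; 6:zauk {CONJ}.
Rule 1 cannot be satisfied by any choice of tags from the lexicon.
So there is no consistent tagging.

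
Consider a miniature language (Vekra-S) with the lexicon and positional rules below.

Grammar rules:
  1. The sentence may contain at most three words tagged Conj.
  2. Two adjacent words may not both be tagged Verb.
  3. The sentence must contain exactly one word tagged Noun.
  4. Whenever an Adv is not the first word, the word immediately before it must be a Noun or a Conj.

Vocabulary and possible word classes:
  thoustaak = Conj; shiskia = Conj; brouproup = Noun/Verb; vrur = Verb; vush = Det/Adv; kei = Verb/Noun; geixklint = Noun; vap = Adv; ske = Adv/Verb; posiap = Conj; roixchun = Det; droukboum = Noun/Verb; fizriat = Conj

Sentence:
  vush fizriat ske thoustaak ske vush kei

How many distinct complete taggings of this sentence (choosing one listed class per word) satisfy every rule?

8

Candidates per position — 1:vush {Det,Adv}; 2:fizriat {Conj}; 3:ske {Adv,Verb}; 4:thoustaak {Conj}; 5:ske {Adv,Verb}; 6:vush {Det,Adv}; 7:kei {Verb,Noun}.
There are 32 candidate sequences in total.
Checking each against the rules leaves 8 sequences.
Count = 8.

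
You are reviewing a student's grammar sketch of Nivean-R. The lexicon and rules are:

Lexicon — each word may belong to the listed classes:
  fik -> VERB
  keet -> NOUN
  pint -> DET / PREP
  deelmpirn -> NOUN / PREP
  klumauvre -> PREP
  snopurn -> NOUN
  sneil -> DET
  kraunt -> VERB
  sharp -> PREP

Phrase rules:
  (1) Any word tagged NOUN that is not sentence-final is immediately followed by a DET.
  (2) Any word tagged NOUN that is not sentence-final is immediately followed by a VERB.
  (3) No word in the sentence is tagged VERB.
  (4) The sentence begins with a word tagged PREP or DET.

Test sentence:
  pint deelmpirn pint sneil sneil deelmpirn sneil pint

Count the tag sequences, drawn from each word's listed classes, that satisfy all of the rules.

8

Candidates per position — 1:pint {DET,PREP}; 2:deelmpirn {NOUN,PREP}; 3:pint {DET,PREP}; 4:sneil {DET}; 5:sneil {DET}; 6:deelmpirn {NOUN,PREP}; 7:sneil {DET}; 8:pint {DET,PREP}.
There are 32 candidate sequences in total.
Checking each against the rules leaves 8 sequences.
Count = 8.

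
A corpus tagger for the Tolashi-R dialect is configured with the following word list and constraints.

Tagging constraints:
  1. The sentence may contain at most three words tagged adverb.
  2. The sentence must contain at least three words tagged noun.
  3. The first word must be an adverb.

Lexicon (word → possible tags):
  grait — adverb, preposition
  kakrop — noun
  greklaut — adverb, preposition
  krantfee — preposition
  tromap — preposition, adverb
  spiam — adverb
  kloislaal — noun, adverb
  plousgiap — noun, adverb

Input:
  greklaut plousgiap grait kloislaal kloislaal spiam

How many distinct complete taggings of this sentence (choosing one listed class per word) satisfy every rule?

2

Candidates per position — 1:greklaut {adverb,preposition}; 2:plousgiap {noun,adverb}; 3:grait {adverb,preposition}; 4:kloislaal {noun,adverb}; 5:kloislaal {noun,adverb}; 6:spiam {adverb}.
There are 32 candidate sequences in total.
The sequences that satisfy every rule: adverb noun adverb noun noun adverb; adverb noun preposition noun noun adverb.
Count = 2.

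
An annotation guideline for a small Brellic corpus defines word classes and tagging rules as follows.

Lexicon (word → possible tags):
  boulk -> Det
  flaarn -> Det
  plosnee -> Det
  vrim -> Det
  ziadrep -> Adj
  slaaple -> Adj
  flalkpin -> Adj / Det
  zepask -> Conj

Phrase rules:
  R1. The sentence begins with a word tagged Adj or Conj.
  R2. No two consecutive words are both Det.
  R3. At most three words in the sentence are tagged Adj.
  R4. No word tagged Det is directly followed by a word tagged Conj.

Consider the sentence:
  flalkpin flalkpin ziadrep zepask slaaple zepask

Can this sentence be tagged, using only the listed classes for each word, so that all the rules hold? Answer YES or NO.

Candidates per position — 1:flalkpin {Adj,Det}; 2:flalkpin {Adj,Det}; 3:ziadrep {Adj}; 4:zepask {Conj}; 5:slaaple {Adj}; 6:zepask {Conj}.
One satisfying assignment: Adj Det Adj Conj Adj Conj.
Checking: rule 1 satisfied; rule 2 satisfied; rule 3 satisfied; rule 4 satisfied.

YES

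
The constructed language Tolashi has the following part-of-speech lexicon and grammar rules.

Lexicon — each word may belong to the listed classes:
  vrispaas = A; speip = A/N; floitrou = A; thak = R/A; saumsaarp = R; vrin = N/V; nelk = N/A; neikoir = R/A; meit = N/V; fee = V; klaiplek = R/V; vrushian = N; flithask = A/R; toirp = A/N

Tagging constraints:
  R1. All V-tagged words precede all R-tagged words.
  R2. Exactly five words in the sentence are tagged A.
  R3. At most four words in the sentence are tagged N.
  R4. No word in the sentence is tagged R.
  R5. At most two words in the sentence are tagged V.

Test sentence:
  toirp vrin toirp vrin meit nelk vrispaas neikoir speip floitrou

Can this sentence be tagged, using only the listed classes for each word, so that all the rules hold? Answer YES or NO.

YES

Candidates per position — 1:toirp {A,N}; 2:vrin {N,V}; 3:toirp {A,N}; 4:vrin {N,V}; 5:meit {N,V}; 6:nelk {N,A}; 7:vrispaas {A}; 8:neikoir {R,A}; 9:speip {A,N}; 10:floitrou {A}.
One satisfying assignment: A N N V V N A A A A.
Verifying each rule — rule 1 holds; rule 2 holds; rule 3 holds; rule 4 holds; rule 5 holds.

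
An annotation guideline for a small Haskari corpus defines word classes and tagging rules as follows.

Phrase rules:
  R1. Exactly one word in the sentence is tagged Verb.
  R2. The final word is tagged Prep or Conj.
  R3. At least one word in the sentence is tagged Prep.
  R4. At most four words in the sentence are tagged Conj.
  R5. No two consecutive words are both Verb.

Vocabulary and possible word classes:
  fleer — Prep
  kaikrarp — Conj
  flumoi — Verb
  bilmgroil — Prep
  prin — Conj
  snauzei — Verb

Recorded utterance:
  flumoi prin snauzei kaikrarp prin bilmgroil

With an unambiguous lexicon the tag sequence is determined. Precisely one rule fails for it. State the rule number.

Fixed tagging: Verb Conj Verb Conj Conj Prep.
Checking each rule: R1 fail, R2 pass, R3 pass, R4 pass, R5 pass.
Only rule 1 fails.

1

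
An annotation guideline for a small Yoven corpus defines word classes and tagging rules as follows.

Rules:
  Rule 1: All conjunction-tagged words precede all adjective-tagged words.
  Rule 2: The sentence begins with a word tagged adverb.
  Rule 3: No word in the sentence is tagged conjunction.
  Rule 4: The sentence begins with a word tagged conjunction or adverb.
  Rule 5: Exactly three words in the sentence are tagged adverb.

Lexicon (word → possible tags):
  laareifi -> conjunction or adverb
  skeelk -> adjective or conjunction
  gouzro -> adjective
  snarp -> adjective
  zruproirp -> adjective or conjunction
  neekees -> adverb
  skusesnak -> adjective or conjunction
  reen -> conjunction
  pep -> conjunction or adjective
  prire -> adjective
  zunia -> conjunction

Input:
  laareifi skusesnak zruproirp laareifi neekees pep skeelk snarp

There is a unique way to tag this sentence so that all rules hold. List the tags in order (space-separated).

adverb adjective adjective adverb adverb adjective adjective adjective

Candidates per position — 1:laareifi {conjunction,adverb}; 2:skusesnak {adjective,conjunction}; 3:zruproirp {adjective,conjunction}; 4:laareifi {conjunction,adverb}; 5:neekees {adverb}; 6:pep {conjunction,adjective}; 7:skeelk {adjective,conjunction}; 8:snarp {adjective}.
Position 1: tagging it conjunction would leave rule 2 unsatisfiable, so it must be adverb.
Position 2: tagging it conjunction would leave rule 3 unsatisfiable, so it must be adjective.
Position 3: tagging it conjunction would leave rule 1 unsatisfiable, so it must be adjective.
Position 4: tagging it conjunction would leave rule 1 unsatisfiable, so it must be adverb.
Position 6: tagging it conjunction would leave rule 1 unsatisfiable, so it must be adjective.
Position 7: tagging it conjunction would leave rule 1 unsatisfiable, so it must be adjective.
That leaves exactly one tagging: adverb adjective adjective adverb adverb adjective adjective adjective.
Rule-by-rule: rule 1 ✓; rule 2 ✓; rule 3 ✓; rule 4 ✓; rule 5 ✓.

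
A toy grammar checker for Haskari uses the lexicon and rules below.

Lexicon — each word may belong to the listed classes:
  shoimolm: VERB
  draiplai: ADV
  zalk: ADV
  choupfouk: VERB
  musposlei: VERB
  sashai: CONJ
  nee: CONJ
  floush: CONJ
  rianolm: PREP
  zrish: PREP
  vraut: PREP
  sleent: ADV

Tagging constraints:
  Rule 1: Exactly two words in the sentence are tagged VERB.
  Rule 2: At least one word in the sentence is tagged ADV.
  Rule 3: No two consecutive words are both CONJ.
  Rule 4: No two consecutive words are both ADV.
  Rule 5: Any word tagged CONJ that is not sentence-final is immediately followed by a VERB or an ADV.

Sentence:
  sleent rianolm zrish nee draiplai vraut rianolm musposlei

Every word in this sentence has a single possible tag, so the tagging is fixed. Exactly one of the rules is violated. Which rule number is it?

Fixed tagging: ADV PREP PREP CONJ ADV PREP PREP VERB.
Applying the rules: R1 fails, R2 ok, R3 ok, R4 ok, R5 ok.
Only rule 1 fails.

1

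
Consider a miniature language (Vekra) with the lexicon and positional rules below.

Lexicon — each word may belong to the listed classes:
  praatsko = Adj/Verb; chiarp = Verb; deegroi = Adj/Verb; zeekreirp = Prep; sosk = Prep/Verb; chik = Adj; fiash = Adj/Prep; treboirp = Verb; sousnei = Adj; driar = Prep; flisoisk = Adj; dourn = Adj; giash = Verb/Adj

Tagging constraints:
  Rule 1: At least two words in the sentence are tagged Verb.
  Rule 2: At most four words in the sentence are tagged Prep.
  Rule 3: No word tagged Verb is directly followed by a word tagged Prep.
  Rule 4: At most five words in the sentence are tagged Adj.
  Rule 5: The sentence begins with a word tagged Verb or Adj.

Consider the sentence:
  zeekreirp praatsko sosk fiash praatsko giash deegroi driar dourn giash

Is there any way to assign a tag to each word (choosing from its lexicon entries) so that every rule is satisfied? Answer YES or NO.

NO

Candidates per position — 1:zeekreirp {Prep}; 2:praatsko {Adj,Verb}; 3:sosk {Prep,Verb}; 4:fiash {Adj,Prep}; 5:praatsko {Adj,Verb}; 6:giash {Verb,Adj}; 7:deegroi {Adj,Verb}; 8:driar {Prep}; 9:dourn {Adj}; 10:giash {Verb,Adj}.
Rule 5 cannot be satisfied by any choice of tags from the lexicon.
So there is no consistent tagging.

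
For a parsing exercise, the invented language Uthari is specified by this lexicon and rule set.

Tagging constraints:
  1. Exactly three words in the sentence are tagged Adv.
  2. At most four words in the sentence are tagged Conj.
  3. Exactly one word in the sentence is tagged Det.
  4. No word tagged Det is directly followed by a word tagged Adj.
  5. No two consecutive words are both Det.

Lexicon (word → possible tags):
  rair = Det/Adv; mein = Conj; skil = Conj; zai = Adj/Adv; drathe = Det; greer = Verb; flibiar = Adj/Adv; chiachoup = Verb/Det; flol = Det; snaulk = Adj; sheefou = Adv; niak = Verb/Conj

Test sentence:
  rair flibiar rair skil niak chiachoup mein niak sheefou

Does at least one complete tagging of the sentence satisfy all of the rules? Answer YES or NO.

YES

Candidates per position — 1:rair {Det,Adv}; 2:flibiar {Adj,Adv}; 3:rair {Det,Adv}; 4:skil {Conj}; 5:niak {Verb,Conj}; 6:chiachoup {Verb,Det}; 7:mein {Conj}; 8:niak {Verb,Conj}; 9:sheefou {Adv}.
One satisfying assignment: Adv Adv Det Conj Conj Verb Conj Conj Adv.
Checking: rule 1 ✓; rule 2 ✓; rule 3 ✓; rule 4 ✓; rule 5 ✓.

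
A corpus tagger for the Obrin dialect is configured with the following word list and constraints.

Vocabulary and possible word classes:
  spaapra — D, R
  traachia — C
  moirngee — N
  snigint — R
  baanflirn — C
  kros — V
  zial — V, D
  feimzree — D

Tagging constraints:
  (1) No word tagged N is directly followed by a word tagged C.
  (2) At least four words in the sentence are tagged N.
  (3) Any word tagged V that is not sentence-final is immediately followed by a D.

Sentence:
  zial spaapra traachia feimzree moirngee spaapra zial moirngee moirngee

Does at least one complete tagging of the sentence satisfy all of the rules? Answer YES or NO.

NO

Candidates per position — 1:zial {V,D}; 2:spaapra {D,R}; 3:traachia {C}; 4:feimzree {D}; 5:moirngee {N}; 6:spaapra {D,R}; 7:zial {V,D}; 8:moirngee {N}; 9:moirngee {N}.
Rule 2 cannot be satisfied by any choice of tags from the lexicon.
So there is no consistent tagging.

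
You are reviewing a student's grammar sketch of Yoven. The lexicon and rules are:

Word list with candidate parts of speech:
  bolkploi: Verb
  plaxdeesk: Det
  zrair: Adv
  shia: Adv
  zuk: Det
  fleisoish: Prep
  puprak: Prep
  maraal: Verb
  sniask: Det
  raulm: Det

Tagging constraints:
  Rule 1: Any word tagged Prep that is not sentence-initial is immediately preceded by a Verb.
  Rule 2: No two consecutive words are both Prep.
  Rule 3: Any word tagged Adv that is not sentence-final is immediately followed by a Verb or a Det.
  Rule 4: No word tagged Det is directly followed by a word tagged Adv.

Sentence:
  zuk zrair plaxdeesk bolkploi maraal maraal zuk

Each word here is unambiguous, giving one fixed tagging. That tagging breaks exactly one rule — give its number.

4

Fixed tagging: Det Adv Det Verb Verb Verb Det.
Rule check: R1 ok, R2 ok, R3 ok, R4 fails.
Only rule 4 fails.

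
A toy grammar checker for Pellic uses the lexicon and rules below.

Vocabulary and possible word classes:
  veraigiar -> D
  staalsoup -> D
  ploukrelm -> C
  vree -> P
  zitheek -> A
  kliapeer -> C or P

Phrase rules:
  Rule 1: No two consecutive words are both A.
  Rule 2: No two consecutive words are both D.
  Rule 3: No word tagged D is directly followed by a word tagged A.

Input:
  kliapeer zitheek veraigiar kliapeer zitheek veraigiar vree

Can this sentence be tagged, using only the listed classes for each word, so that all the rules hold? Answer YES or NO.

YES

Candidates per position — 1:kliapeer {C,P}; 2:zitheek {A}; 3:veraigiar {D}; 4:kliapeer {C,P}; 5:zitheek {A}; 6:veraigiar {D}; 7:vree {P}.
One satisfying assignment: P A D P A D P.
Check: rule 1 ✓; rule 2 ✓; rule 3 ✓.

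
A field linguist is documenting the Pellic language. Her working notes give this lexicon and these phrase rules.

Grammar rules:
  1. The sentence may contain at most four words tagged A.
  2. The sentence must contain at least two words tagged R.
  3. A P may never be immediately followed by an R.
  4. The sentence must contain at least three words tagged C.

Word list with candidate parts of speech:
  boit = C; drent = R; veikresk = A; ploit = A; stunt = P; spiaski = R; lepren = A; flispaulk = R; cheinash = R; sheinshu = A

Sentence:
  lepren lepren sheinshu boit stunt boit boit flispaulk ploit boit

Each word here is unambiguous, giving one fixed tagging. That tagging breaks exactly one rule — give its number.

Fixed tagging: A A A C P C C R A C.
Checking each rule: R1 pass, R2 fail, R3 pass, R4 pass.
Only rule 2 fails.

2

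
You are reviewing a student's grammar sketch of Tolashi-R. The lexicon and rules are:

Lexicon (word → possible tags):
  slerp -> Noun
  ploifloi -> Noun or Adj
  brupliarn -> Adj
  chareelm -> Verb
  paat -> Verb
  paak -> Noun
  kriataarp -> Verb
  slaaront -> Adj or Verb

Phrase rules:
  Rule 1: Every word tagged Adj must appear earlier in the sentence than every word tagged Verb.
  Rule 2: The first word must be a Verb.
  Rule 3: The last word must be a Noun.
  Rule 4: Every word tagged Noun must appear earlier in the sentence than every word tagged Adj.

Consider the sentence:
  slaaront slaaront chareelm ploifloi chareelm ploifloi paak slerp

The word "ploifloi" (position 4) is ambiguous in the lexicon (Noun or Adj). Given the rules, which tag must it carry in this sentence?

Noun

Candidates per position — 1:slaaront {Adj,Verb}; 2:slaaront {Adj,Verb}; 3:chareelm {Verb}; 4:ploifloi {Noun,Adj}; 5:chareelm {Verb}; 6:ploifloi {Noun,Adj}; 7:paak {Noun}; 8:slerp {Noun}.
Position 1: tagging it Adj would leave rule 2 unsatisfiable, so it must be Verb.
Position 2: tagging it Adj would leave rule 1 unsatisfiable, so it must be Verb.
Position 4: tagging it Adj would leave rule 1 unsatisfiable, so it must be Noun.
Position 6: tagging it Adj would leave rule 1 unsatisfiable, so it must be Noun.
The unique satisfying tagging is: Verb Verb Verb Noun Verb Noun Noun Noun.
Checking: rule 1 ✓; rule 2 ✓; rule 3 ✓; rule 4 ✓.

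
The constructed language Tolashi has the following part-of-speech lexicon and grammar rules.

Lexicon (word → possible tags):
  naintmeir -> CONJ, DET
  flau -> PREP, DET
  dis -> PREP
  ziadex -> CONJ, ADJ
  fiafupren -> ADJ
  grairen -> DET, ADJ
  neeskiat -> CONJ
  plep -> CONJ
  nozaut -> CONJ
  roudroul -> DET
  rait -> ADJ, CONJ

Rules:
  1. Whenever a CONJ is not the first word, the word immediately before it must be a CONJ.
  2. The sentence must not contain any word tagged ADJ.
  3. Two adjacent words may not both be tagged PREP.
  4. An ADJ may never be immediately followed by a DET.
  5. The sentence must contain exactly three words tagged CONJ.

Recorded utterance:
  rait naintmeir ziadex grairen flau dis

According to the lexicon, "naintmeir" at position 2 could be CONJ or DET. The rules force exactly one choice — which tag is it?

CONJ

Candidates per position — 1:rait {ADJ,CONJ}; 2:naintmeir {CONJ,DET}; 3:ziadex {CONJ,ADJ}; 4:grairen {DET,ADJ}; 5:flau {PREP,DET}; 6:dis {PREP}.
Position 1: ADJ is ruled out by rule 2; that leaves CONJ.
Position 2: DET is ruled out by rule 5; that leaves CONJ.
Position 3: ADJ is ruled out by rule 2; that leaves CONJ.
Position 4: ADJ is ruled out by rule 2; that leaves DET.
Position 5: PREP is ruled out by rule 3; that leaves DET.
The unique satisfying tagging is: CONJ CONJ CONJ DET DET PREP.
Check: rule 1 ✓; rule 2 ✓; rule 3 ✓; rule 4 ✓; rule 5 ✓.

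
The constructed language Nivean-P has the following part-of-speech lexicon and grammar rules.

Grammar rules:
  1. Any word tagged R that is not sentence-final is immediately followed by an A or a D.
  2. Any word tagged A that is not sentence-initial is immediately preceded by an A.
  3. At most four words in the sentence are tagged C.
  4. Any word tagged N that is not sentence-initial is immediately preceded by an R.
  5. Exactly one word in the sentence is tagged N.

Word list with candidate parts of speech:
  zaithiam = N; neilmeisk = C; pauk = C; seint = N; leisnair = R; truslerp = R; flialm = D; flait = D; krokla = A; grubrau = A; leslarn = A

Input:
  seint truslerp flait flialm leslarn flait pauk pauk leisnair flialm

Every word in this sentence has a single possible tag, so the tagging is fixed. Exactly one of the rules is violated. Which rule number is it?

2

Fixed tagging: N R D D A D C C R D.
Applying the rules: R1 pass, R2 fail, R3 pass, R4 pass, R5 pass.
Only rule 2 fails.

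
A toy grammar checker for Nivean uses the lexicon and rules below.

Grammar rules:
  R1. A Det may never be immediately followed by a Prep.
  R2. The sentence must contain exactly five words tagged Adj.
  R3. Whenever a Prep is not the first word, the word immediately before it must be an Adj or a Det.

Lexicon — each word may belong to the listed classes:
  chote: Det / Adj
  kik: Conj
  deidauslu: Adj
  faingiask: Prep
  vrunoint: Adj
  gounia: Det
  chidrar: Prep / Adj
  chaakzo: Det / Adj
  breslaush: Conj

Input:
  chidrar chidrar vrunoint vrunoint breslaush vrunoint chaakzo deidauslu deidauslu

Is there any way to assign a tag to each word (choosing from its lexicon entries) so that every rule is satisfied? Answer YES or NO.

NO

Candidates per position — 1:chidrar {Prep,Adj}; 2:chidrar {Prep,Adj}; 3:vrunoint {Adj}; 4:vrunoint {Adj}; 5:breslaush {Conj}; 6:vrunoint {Adj}; 7:chaakzo {Det,Adj}; 8:deidauslu {Adj}; 9:deidauslu {Adj}.
Every candidate sequence violates at least one rule; no consistent tagging exists.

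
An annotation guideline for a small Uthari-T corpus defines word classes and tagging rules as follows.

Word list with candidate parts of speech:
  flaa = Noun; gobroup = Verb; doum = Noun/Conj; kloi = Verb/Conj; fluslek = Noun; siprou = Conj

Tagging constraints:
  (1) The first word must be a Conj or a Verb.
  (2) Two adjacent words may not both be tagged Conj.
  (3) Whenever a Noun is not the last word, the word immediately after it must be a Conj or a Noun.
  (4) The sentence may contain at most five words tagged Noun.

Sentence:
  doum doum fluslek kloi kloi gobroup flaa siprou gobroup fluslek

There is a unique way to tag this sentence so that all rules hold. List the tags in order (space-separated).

Candidates per position — 1:doum {Noun,Conj}; 2:doum {Noun,Conj}; 3:fluslek {Noun}; 4:kloi {Verb,Conj}; 5:kloi {Verb,Conj}; 6:gobroup {Verb}; 7:flaa {Noun}; 8:siprou {Conj}; 9:gobroup {Verb}; 10:fluslek {Noun}.
Position 1: tagging it Noun would leave rule 1 unsatisfiable, so it must be Conj.
Position 2: tagging it Conj would leave rule 2 unsatisfiable, so it must be Noun.
Position 4: tagging it Verb would leave rule 3 unsatisfiable, so it must be Conj.
Position 5: tagging it Conj would leave rule 2 unsatisfiable, so it must be Verb.
The only consistent sequence is: Conj Noun Noun Conj Verb Verb Noun Conj Verb Noun.
Checking: rule 1 ok; rule 2 ok; rule 3 ok; rule 4 ok.

Conj Noun Noun Conj Verb Verb Noun Conj Verb Noun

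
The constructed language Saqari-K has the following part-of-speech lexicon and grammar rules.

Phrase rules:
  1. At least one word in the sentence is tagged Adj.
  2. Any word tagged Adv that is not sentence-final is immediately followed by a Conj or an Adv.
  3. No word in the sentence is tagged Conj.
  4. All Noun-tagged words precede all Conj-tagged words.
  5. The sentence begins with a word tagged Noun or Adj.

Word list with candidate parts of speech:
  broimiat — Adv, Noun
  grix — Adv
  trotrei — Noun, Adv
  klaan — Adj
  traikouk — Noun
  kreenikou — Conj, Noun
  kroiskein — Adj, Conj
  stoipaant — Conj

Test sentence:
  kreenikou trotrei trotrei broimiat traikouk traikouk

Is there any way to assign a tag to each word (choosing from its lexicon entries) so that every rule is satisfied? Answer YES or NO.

Candidates per position — 1:kreenikou {Conj,Noun}; 2:trotrei {Noun,Adv}; 3:trotrei {Noun,Adv}; 4:broimiat {Adv,Noun}; 5:traikouk {Noun}; 6:traikouk {Noun}.
Rule 1 cannot be satisfied by any choice of tags from the lexicon.
So there is no consistent tagging.

NO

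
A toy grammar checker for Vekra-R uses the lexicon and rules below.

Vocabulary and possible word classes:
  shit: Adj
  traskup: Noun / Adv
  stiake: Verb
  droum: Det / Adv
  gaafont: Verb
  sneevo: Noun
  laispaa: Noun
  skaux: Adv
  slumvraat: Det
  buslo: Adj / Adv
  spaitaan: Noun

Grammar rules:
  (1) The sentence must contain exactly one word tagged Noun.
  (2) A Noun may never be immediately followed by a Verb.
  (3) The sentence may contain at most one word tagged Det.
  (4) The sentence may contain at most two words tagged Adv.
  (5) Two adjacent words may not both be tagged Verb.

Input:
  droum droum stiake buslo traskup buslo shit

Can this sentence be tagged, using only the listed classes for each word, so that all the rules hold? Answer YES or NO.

YES

Candidates per position — 1:droum {Det,Adv}; 2:droum {Det,Adv}; 3:stiake {Verb}; 4:buslo {Adj,Adv}; 5:traskup {Noun,Adv}; 6:buslo {Adj,Adv}; 7:shit {Adj}.
One satisfying assignment: Det Adv Verb Adv Noun Adj Adj.
Rule-by-rule: rule 1 satisfied; rule 2 satisfied; rule 3 satisfied; rule 4 satisfied; rule 5 satisfied.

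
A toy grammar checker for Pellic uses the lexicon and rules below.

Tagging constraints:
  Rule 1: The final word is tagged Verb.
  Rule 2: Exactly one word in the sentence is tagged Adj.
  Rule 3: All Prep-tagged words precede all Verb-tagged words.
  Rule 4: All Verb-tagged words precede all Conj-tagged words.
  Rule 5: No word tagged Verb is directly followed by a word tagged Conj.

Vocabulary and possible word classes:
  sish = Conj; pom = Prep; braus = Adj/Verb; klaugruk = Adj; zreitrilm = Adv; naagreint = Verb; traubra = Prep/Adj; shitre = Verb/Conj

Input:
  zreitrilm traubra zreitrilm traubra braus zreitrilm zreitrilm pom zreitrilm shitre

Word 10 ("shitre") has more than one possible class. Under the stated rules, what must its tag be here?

Verb

Candidates per position — 1:zreitrilm {Adv}; 2:traubra {Prep,Adj}; 3:zreitrilm {Adv}; 4:traubra {Prep,Adj}; 5:braus {Adj,Verb}; 6:zreitrilm {Adv}; 7:zreitrilm {Adv}; 8:pom {Prep}; 9:zreitrilm {Adv}; 10:shitre {Verb,Conj}.
If word 5 were Verb, no tagging could satisfy rule 3; so word 5 is Adj.
If word 10 were Conj, no tagging could satisfy rule 1; so word 10 is Verb.
If word 2 were Adj, no tagging could satisfy rule 2; so word 2 is Prep.
If word 4 were Adj, no tagging could satisfy rule 2; so word 4 is Prep.
The only consistent sequence is: Adv Prep Adv Prep Adj Adv Adv Prep Adv Verb.
Check: rule 1 ok; rule 2 ok; rule 3 ok; rule 4 ok; rule 5 ok.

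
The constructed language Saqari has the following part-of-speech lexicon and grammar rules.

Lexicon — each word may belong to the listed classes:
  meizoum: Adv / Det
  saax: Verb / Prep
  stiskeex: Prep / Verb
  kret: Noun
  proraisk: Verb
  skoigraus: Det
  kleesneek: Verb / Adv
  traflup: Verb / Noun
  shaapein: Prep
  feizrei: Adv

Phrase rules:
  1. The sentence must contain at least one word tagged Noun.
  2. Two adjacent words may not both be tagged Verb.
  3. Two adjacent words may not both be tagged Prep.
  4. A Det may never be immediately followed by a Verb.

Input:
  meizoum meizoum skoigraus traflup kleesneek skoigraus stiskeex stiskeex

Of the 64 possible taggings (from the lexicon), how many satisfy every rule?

8

Candidates per position — 1:meizoum {Adv,Det}; 2:meizoum {Adv,Det}; 3:skoigraus {Det}; 4:traflup {Verb,Noun}; 5:kleesneek {Verb,Adv}; 6:skoigraus {Det}; 7:stiskeex {Prep,Verb}; 8:stiskeex {Prep,Verb}.
There are 64 candidate sequences in total.
Checking each against the rules leaves 8 sequences.
Count = 8.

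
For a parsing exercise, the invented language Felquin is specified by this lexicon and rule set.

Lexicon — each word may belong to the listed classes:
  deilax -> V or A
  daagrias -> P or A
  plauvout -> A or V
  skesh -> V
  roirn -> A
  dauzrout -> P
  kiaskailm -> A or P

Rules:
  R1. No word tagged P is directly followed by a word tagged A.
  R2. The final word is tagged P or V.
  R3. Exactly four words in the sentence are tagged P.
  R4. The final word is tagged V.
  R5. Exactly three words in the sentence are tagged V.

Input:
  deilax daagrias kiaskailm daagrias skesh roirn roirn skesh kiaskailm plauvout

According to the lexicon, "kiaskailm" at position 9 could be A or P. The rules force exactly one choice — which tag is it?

Candidates per position — 1:deilax {V,A}; 2:daagrias {P,A}; 3:kiaskailm {A,P}; 4:daagrias {P,A}; 5:skesh {V}; 6:roirn {A}; 7:roirn {A}; 8:skesh {V}; 9:kiaskailm {A,P}; 10:plauvout {A,V}.
At position 2, choosing A makes rule 3 impossible to satisfy; hence P.
At position 3, choosing A makes rule 1 impossible to satisfy; hence P.
At position 4, choosing A makes rule 1 impossible to satisfy; hence P.
At position 9, choosing A makes rule 3 impossible to satisfy; hence P.
At position 10, choosing A makes rule 1 impossible to satisfy; hence V.
At position 1, choosing V makes rule 5 impossible to satisfy; hence A.
That leaves exactly one tagging: A P P P V A A V P V.
Verifying each rule — rule 1 satisfied; rule 2 satisfied; rule 3 satisfied; rule 4 satisfied; rule 5 satisfied.

P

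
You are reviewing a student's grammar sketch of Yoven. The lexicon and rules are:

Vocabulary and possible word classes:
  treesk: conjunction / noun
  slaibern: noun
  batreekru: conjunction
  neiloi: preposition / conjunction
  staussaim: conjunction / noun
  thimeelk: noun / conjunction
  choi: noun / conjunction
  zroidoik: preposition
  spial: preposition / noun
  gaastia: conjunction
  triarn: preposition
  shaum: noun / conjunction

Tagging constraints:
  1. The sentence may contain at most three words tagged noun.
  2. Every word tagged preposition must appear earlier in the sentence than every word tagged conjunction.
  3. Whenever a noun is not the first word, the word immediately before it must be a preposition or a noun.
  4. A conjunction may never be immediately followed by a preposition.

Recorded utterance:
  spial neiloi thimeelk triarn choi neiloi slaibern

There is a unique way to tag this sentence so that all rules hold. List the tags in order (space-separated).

Candidates per position — 1:spial {preposition,noun}; 2:neiloi {preposition,conjunction}; 3:thimeelk {noun,conjunction}; 4:triarn {preposition}; 5:choi {noun,conjunction}; 6:neiloi {preposition,conjunction}; 7:slaibern {noun}.
At position 2, choosing conjunction makes rule 2 impossible to satisfy; hence preposition.
At position 3, choosing conjunction makes rule 2 impossible to satisfy; hence noun.
At position 6, choosing conjunction makes rule 3 impossible to satisfy; hence preposition.
At position 5, choosing conjunction makes rule 2 impossible to satisfy; hence noun.
At position 1, choosing noun makes rule 1 impossible to satisfy; hence preposition.
The only consistent sequence is: preposition preposition noun preposition noun preposition noun.
Checking: rule 1 satisfied; rule 2 satisfied; rule 3 satisfied; rule 4 satisfied.

preposition preposition noun preposition noun preposition noun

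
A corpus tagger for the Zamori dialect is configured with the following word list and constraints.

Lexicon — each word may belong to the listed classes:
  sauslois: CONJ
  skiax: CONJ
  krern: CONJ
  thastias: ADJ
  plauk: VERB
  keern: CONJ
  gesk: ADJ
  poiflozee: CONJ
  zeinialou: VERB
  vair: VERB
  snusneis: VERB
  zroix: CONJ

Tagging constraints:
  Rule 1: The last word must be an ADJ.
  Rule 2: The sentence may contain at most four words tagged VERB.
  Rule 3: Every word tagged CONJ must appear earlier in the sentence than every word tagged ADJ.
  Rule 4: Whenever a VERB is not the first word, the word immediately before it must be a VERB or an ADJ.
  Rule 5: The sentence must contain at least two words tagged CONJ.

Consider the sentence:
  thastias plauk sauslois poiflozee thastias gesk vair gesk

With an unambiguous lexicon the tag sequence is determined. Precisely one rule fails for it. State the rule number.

Fixed tagging: ADJ VERB CONJ CONJ ADJ ADJ VERB ADJ.
Rule check: R1 ✓, R2 ✓, R3 ✗, R4 ✓, R5 ✓.
Only rule 3 fails.

3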